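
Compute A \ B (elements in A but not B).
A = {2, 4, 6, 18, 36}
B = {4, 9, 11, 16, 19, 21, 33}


Set A = {2, 4, 6, 18, 36}
Set B = {4, 9, 11, 16, 19, 21, 33}
A \ B includes elements in A that are not in B.
Check each element of A:
2 (not in B, keep), 4 (in B, remove), 6 (not in B, keep), 18 (not in B, keep), 36 (not in B, keep)
A \ B = {2, 6, 18, 36}

{2, 6, 18, 36}


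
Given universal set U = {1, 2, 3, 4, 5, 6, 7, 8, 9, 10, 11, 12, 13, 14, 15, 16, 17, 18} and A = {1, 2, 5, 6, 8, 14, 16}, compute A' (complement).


Universal set U = {1, 2, 3, 4, 5, 6, 7, 8, 9, 10, 11, 12, 13, 14, 15, 16, 17, 18}
Set A = {1, 2, 5, 6, 8, 14, 16}
A' = U \ A = elements in U but not in A
Checking each element of U:
1 (in A, exclude), 2 (in A, exclude), 3 (not in A, include), 4 (not in A, include), 5 (in A, exclude), 6 (in A, exclude), 7 (not in A, include), 8 (in A, exclude), 9 (not in A, include), 10 (not in A, include), 11 (not in A, include), 12 (not in A, include), 13 (not in A, include), 14 (in A, exclude), 15 (not in A, include), 16 (in A, exclude), 17 (not in A, include), 18 (not in A, include)
A' = {3, 4, 7, 9, 10, 11, 12, 13, 15, 17, 18}

{3, 4, 7, 9, 10, 11, 12, 13, 15, 17, 18}


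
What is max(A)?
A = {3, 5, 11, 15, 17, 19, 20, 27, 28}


Set A = {3, 5, 11, 15, 17, 19, 20, 27, 28}
Elements in ascending order: 3, 5, 11, 15, 17, 19, 20, 27, 28
The largest element is 28.

28


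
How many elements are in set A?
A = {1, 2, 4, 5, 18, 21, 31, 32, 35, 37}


Set A = {1, 2, 4, 5, 18, 21, 31, 32, 35, 37}
Listing elements: 1, 2, 4, 5, 18, 21, 31, 32, 35, 37
Counting: 10 elements
|A| = 10

10


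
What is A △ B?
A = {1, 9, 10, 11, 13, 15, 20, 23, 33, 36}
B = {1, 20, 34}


Set A = {1, 9, 10, 11, 13, 15, 20, 23, 33, 36}
Set B = {1, 20, 34}
A △ B = (A \ B) ∪ (B \ A)
Elements in A but not B: {9, 10, 11, 13, 15, 23, 33, 36}
Elements in B but not A: {34}
A △ B = {9, 10, 11, 13, 15, 23, 33, 34, 36}

{9, 10, 11, 13, 15, 23, 33, 34, 36}


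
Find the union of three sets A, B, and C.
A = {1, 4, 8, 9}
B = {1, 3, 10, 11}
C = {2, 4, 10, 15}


Set A = {1, 4, 8, 9}
Set B = {1, 3, 10, 11}
Set C = {2, 4, 10, 15}
First, A ∪ B = {1, 3, 4, 8, 9, 10, 11}
Then, (A ∪ B) ∪ C = {1, 2, 3, 4, 8, 9, 10, 11, 15}

{1, 2, 3, 4, 8, 9, 10, 11, 15}


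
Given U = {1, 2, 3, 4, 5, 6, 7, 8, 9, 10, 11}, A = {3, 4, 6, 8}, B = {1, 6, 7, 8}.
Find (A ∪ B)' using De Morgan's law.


U = {1, 2, 3, 4, 5, 6, 7, 8, 9, 10, 11}
A = {3, 4, 6, 8}, B = {1, 6, 7, 8}
A ∪ B = {1, 3, 4, 6, 7, 8}
(A ∪ B)' = U \ (A ∪ B) = {2, 5, 9, 10, 11}
Verification via A' ∩ B': A' = {1, 2, 5, 7, 9, 10, 11}, B' = {2, 3, 4, 5, 9, 10, 11}
A' ∩ B' = {2, 5, 9, 10, 11} ✓

{2, 5, 9, 10, 11}


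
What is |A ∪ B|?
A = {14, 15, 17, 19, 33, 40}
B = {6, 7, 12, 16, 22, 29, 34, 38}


Set A = {14, 15, 17, 19, 33, 40}, |A| = 6
Set B = {6, 7, 12, 16, 22, 29, 34, 38}, |B| = 8
A ∩ B = {}, |A ∩ B| = 0
|A ∪ B| = |A| + |B| - |A ∩ B| = 6 + 8 - 0 = 14

14


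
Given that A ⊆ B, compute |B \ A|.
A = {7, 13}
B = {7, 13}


Set A = {7, 13}, |A| = 2
Set B = {7, 13}, |B| = 2
Since A ⊆ B: B \ A = {}
|B| - |A| = 2 - 2 = 0

0


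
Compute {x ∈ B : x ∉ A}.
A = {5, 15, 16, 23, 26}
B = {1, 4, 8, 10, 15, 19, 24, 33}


Set A = {5, 15, 16, 23, 26}
Set B = {1, 4, 8, 10, 15, 19, 24, 33}
Check each element of B against A:
1 ∉ A (include), 4 ∉ A (include), 8 ∉ A (include), 10 ∉ A (include), 15 ∈ A, 19 ∉ A (include), 24 ∉ A (include), 33 ∉ A (include)
Elements of B not in A: {1, 4, 8, 10, 19, 24, 33}

{1, 4, 8, 10, 19, 24, 33}


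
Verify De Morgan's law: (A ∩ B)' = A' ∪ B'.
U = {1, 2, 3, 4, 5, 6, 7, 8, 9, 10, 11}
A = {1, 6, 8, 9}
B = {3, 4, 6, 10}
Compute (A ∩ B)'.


U = {1, 2, 3, 4, 5, 6, 7, 8, 9, 10, 11}
A = {1, 6, 8, 9}, B = {3, 4, 6, 10}
A ∩ B = {6}
(A ∩ B)' = U \ (A ∩ B) = {1, 2, 3, 4, 5, 7, 8, 9, 10, 11}
Verification via A' ∪ B': A' = {2, 3, 4, 5, 7, 10, 11}, B' = {1, 2, 5, 7, 8, 9, 11}
A' ∪ B' = {1, 2, 3, 4, 5, 7, 8, 9, 10, 11} ✓

{1, 2, 3, 4, 5, 7, 8, 9, 10, 11}


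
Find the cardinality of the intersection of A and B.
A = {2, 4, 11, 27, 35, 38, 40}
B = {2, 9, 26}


Set A = {2, 4, 11, 27, 35, 38, 40}
Set B = {2, 9, 26}
A ∩ B = {2}
|A ∩ B| = 1

1


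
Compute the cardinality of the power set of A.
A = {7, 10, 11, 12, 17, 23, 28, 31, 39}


Set A = {7, 10, 11, 12, 17, 23, 28, 31, 39}
|A| = 9
The power set P(A) contains all subsets of A.
|P(A)| = 2^|A| = 2^9 = 512

512


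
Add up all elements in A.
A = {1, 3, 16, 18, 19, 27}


Set A = {1, 3, 16, 18, 19, 27}
Sum = 1 + 3 + 16 + 18 + 19 + 27 = 84

84


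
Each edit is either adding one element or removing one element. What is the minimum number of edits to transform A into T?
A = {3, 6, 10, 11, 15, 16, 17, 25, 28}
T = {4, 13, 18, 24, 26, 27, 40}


Set A = {3, 6, 10, 11, 15, 16, 17, 25, 28}
Set T = {4, 13, 18, 24, 26, 27, 40}
Elements to remove from A (in A, not in T): {3, 6, 10, 11, 15, 16, 17, 25, 28} → 9 removals
Elements to add to A (in T, not in A): {4, 13, 18, 24, 26, 27, 40} → 7 additions
Total edits = 9 + 7 = 16

16


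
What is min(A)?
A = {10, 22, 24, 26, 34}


Set A = {10, 22, 24, 26, 34}
Elements in ascending order: 10, 22, 24, 26, 34
The smallest element is 10.

10


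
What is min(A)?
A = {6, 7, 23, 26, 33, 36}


Set A = {6, 7, 23, 26, 33, 36}
Elements in ascending order: 6, 7, 23, 26, 33, 36
The smallest element is 6.

6


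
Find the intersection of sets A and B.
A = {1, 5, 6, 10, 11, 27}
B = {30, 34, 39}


Set A = {1, 5, 6, 10, 11, 27}
Set B = {30, 34, 39}
A ∩ B includes only elements in both sets.
Check each element of A against B:
1 ✗, 5 ✗, 6 ✗, 10 ✗, 11 ✗, 27 ✗
A ∩ B = {}

{}


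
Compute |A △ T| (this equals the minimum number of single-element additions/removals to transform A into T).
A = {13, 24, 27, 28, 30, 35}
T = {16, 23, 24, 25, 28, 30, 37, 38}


Set A = {13, 24, 27, 28, 30, 35}
Set T = {16, 23, 24, 25, 28, 30, 37, 38}
Elements to remove from A (in A, not in T): {13, 27, 35} → 3 removals
Elements to add to A (in T, not in A): {16, 23, 25, 37, 38} → 5 additions
Total edits = 3 + 5 = 8

8


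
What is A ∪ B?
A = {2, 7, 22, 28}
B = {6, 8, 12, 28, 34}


Set A = {2, 7, 22, 28}
Set B = {6, 8, 12, 28, 34}
A ∪ B includes all elements in either set.
Elements from A: {2, 7, 22, 28}
Elements from B not already included: {6, 8, 12, 34}
A ∪ B = {2, 6, 7, 8, 12, 22, 28, 34}

{2, 6, 7, 8, 12, 22, 28, 34}


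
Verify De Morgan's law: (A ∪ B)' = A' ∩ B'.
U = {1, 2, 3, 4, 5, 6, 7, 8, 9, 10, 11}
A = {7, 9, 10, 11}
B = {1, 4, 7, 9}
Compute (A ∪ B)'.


U = {1, 2, 3, 4, 5, 6, 7, 8, 9, 10, 11}
A = {7, 9, 10, 11}, B = {1, 4, 7, 9}
A ∪ B = {1, 4, 7, 9, 10, 11}
(A ∪ B)' = U \ (A ∪ B) = {2, 3, 5, 6, 8}
Verification via A' ∩ B': A' = {1, 2, 3, 4, 5, 6, 8}, B' = {2, 3, 5, 6, 8, 10, 11}
A' ∩ B' = {2, 3, 5, 6, 8} ✓

{2, 3, 5, 6, 8}


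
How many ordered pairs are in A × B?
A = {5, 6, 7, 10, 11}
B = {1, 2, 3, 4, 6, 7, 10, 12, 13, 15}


Set A = {5, 6, 7, 10, 11} has 5 elements.
Set B = {1, 2, 3, 4, 6, 7, 10, 12, 13, 15} has 10 elements.
|A × B| = |A| × |B| = 5 × 10 = 50

50


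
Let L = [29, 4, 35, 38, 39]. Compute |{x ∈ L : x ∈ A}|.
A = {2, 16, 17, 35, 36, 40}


Set A = {2, 16, 17, 35, 36, 40}
Candidates: [29, 4, 35, 38, 39]
Check each candidate:
29 ∉ A, 4 ∉ A, 35 ∈ A, 38 ∉ A, 39 ∉ A
Count of candidates in A: 1

1


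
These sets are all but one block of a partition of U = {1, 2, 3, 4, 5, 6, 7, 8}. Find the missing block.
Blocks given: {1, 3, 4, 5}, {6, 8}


U = {1, 2, 3, 4, 5, 6, 7, 8}
Shown blocks: {1, 3, 4, 5}, {6, 8}
A partition's blocks are pairwise disjoint and cover U, so the missing block = U \ (union of shown blocks).
Union of shown blocks: {1, 3, 4, 5, 6, 8}
Missing block = U \ (union) = {2, 7}

{2, 7}


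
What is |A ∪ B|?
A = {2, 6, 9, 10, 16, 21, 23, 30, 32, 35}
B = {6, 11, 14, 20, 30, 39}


Set A = {2, 6, 9, 10, 16, 21, 23, 30, 32, 35}, |A| = 10
Set B = {6, 11, 14, 20, 30, 39}, |B| = 6
A ∩ B = {6, 30}, |A ∩ B| = 2
|A ∪ B| = |A| + |B| - |A ∩ B| = 10 + 6 - 2 = 14

14


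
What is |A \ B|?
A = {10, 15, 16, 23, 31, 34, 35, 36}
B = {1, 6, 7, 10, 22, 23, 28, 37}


Set A = {10, 15, 16, 23, 31, 34, 35, 36}
Set B = {1, 6, 7, 10, 22, 23, 28, 37}
A \ B = {15, 16, 31, 34, 35, 36}
|A \ B| = 6

6


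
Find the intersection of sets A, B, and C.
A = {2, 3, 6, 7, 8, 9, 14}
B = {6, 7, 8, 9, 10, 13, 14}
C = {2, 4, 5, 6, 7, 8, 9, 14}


Set A = {2, 3, 6, 7, 8, 9, 14}
Set B = {6, 7, 8, 9, 10, 13, 14}
Set C = {2, 4, 5, 6, 7, 8, 9, 14}
First, A ∩ B = {6, 7, 8, 9, 14}
Then, (A ∩ B) ∩ C = {6, 7, 8, 9, 14}

{6, 7, 8, 9, 14}


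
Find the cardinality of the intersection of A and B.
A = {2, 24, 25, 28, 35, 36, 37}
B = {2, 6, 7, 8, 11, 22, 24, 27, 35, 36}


Set A = {2, 24, 25, 28, 35, 36, 37}
Set B = {2, 6, 7, 8, 11, 22, 24, 27, 35, 36}
A ∩ B = {2, 24, 35, 36}
|A ∩ B| = 4

4


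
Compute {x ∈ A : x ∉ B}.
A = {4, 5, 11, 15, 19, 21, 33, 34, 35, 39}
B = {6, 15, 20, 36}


Set A = {4, 5, 11, 15, 19, 21, 33, 34, 35, 39}
Set B = {6, 15, 20, 36}
Check each element of A against B:
4 ∉ B (include), 5 ∉ B (include), 11 ∉ B (include), 15 ∈ B, 19 ∉ B (include), 21 ∉ B (include), 33 ∉ B (include), 34 ∉ B (include), 35 ∉ B (include), 39 ∉ B (include)
Elements of A not in B: {4, 5, 11, 19, 21, 33, 34, 35, 39}

{4, 5, 11, 19, 21, 33, 34, 35, 39}


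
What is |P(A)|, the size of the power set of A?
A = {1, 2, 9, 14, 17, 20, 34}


Set A = {1, 2, 9, 14, 17, 20, 34}
|A| = 7
The power set P(A) contains all subsets of A.
|P(A)| = 2^|A| = 2^7 = 128

128


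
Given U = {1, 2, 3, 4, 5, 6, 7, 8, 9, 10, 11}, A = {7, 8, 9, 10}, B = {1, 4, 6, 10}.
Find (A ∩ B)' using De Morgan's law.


U = {1, 2, 3, 4, 5, 6, 7, 8, 9, 10, 11}
A = {7, 8, 9, 10}, B = {1, 4, 6, 10}
A ∩ B = {10}
(A ∩ B)' = U \ (A ∩ B) = {1, 2, 3, 4, 5, 6, 7, 8, 9, 11}
Verification via A' ∪ B': A' = {1, 2, 3, 4, 5, 6, 11}, B' = {2, 3, 5, 7, 8, 9, 11}
A' ∪ B' = {1, 2, 3, 4, 5, 6, 7, 8, 9, 11} ✓

{1, 2, 3, 4, 5, 6, 7, 8, 9, 11}


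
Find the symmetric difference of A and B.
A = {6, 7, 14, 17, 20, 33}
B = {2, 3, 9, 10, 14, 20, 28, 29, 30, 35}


Set A = {6, 7, 14, 17, 20, 33}
Set B = {2, 3, 9, 10, 14, 20, 28, 29, 30, 35}
A △ B = (A \ B) ∪ (B \ A)
Elements in A but not B: {6, 7, 17, 33}
Elements in B but not A: {2, 3, 9, 10, 28, 29, 30, 35}
A △ B = {2, 3, 6, 7, 9, 10, 17, 28, 29, 30, 33, 35}

{2, 3, 6, 7, 9, 10, 17, 28, 29, 30, 33, 35}


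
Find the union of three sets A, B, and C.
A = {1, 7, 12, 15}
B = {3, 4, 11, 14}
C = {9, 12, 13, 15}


Set A = {1, 7, 12, 15}
Set B = {3, 4, 11, 14}
Set C = {9, 12, 13, 15}
First, A ∪ B = {1, 3, 4, 7, 11, 12, 14, 15}
Then, (A ∪ B) ∪ C = {1, 3, 4, 7, 9, 11, 12, 13, 14, 15}

{1, 3, 4, 7, 9, 11, 12, 13, 14, 15}


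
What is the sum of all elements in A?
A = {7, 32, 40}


Set A = {7, 32, 40}
Sum = 7 + 32 + 40 = 79

79


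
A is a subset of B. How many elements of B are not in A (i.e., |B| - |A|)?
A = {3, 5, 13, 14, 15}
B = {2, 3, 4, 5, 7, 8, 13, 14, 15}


Set A = {3, 5, 13, 14, 15}, |A| = 5
Set B = {2, 3, 4, 5, 7, 8, 13, 14, 15}, |B| = 9
Since A ⊆ B: B \ A = {2, 4, 7, 8}
|B| - |A| = 9 - 5 = 4

4


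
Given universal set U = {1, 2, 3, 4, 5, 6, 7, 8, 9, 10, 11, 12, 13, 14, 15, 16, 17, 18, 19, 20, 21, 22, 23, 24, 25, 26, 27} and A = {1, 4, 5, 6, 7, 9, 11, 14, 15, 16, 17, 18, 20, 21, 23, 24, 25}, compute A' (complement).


Universal set U = {1, 2, 3, 4, 5, 6, 7, 8, 9, 10, 11, 12, 13, 14, 15, 16, 17, 18, 19, 20, 21, 22, 23, 24, 25, 26, 27}
Set A = {1, 4, 5, 6, 7, 9, 11, 14, 15, 16, 17, 18, 20, 21, 23, 24, 25}
A' = U \ A = elements in U but not in A
Checking each element of U:
1 (in A, exclude), 2 (not in A, include), 3 (not in A, include), 4 (in A, exclude), 5 (in A, exclude), 6 (in A, exclude), 7 (in A, exclude), 8 (not in A, include), 9 (in A, exclude), 10 (not in A, include), 11 (in A, exclude), 12 (not in A, include), 13 (not in A, include), 14 (in A, exclude), 15 (in A, exclude), 16 (in A, exclude), 17 (in A, exclude), 18 (in A, exclude), 19 (not in A, include), 20 (in A, exclude), 21 (in A, exclude), 22 (not in A, include), 23 (in A, exclude), 24 (in A, exclude), 25 (in A, exclude), 26 (not in A, include), 27 (not in A, include)
A' = {2, 3, 8, 10, 12, 13, 19, 22, 26, 27}

{2, 3, 8, 10, 12, 13, 19, 22, 26, 27}


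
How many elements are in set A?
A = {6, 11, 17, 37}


Set A = {6, 11, 17, 37}
Listing elements: 6, 11, 17, 37
Counting: 4 elements
|A| = 4

4


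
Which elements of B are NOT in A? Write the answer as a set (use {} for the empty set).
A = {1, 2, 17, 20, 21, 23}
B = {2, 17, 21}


Set A = {1, 2, 17, 20, 21, 23}
Set B = {2, 17, 21}
Check each element of B against A:
2 ∈ A, 17 ∈ A, 21 ∈ A
Elements of B not in A: {}

{}


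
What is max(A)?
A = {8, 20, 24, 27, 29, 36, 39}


Set A = {8, 20, 24, 27, 29, 36, 39}
Elements in ascending order: 8, 20, 24, 27, 29, 36, 39
The largest element is 39.

39


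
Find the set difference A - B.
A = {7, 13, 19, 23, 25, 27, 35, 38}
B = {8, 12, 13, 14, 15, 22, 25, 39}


Set A = {7, 13, 19, 23, 25, 27, 35, 38}
Set B = {8, 12, 13, 14, 15, 22, 25, 39}
A \ B includes elements in A that are not in B.
Check each element of A:
7 (not in B, keep), 13 (in B, remove), 19 (not in B, keep), 23 (not in B, keep), 25 (in B, remove), 27 (not in B, keep), 35 (not in B, keep), 38 (not in B, keep)
A \ B = {7, 19, 23, 27, 35, 38}

{7, 19, 23, 27, 35, 38}


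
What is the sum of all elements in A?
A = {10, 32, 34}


Set A = {10, 32, 34}
Sum = 10 + 32 + 34 = 76

76


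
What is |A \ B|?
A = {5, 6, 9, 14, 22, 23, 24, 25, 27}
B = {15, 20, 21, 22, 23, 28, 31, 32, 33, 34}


Set A = {5, 6, 9, 14, 22, 23, 24, 25, 27}
Set B = {15, 20, 21, 22, 23, 28, 31, 32, 33, 34}
A \ B = {5, 6, 9, 14, 24, 25, 27}
|A \ B| = 7

7


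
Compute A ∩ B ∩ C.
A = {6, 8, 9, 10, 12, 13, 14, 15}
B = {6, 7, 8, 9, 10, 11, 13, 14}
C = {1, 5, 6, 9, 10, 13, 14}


Set A = {6, 8, 9, 10, 12, 13, 14, 15}
Set B = {6, 7, 8, 9, 10, 11, 13, 14}
Set C = {1, 5, 6, 9, 10, 13, 14}
First, A ∩ B = {6, 8, 9, 10, 13, 14}
Then, (A ∩ B) ∩ C = {6, 9, 10, 13, 14}

{6, 9, 10, 13, 14}


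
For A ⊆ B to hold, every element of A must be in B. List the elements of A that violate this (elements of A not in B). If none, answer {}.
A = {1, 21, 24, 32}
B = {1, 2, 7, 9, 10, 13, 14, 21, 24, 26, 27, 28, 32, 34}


Set A = {1, 21, 24, 32}
Set B = {1, 2, 7, 9, 10, 13, 14, 21, 24, 26, 27, 28, 32, 34}
Check each element of A against B:
1 ∈ B, 21 ∈ B, 24 ∈ B, 32 ∈ B
Elements of A not in B: {}

{}


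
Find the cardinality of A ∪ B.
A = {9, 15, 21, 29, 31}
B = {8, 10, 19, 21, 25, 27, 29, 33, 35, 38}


Set A = {9, 15, 21, 29, 31}, |A| = 5
Set B = {8, 10, 19, 21, 25, 27, 29, 33, 35, 38}, |B| = 10
A ∩ B = {21, 29}, |A ∩ B| = 2
|A ∪ B| = |A| + |B| - |A ∩ B| = 5 + 10 - 2 = 13

13


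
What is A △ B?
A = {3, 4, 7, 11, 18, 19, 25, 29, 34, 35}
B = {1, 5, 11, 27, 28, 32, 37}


Set A = {3, 4, 7, 11, 18, 19, 25, 29, 34, 35}
Set B = {1, 5, 11, 27, 28, 32, 37}
A △ B = (A \ B) ∪ (B \ A)
Elements in A but not B: {3, 4, 7, 18, 19, 25, 29, 34, 35}
Elements in B but not A: {1, 5, 27, 28, 32, 37}
A △ B = {1, 3, 4, 5, 7, 18, 19, 25, 27, 28, 29, 32, 34, 35, 37}

{1, 3, 4, 5, 7, 18, 19, 25, 27, 28, 29, 32, 34, 35, 37}


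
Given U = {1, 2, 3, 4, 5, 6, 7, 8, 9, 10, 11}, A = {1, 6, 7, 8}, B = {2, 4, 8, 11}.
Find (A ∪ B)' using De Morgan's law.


U = {1, 2, 3, 4, 5, 6, 7, 8, 9, 10, 11}
A = {1, 6, 7, 8}, B = {2, 4, 8, 11}
A ∪ B = {1, 2, 4, 6, 7, 8, 11}
(A ∪ B)' = U \ (A ∪ B) = {3, 5, 9, 10}
Verification via A' ∩ B': A' = {2, 3, 4, 5, 9, 10, 11}, B' = {1, 3, 5, 6, 7, 9, 10}
A' ∩ B' = {3, 5, 9, 10} ✓

{3, 5, 9, 10}


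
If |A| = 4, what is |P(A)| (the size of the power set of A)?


The set has 4 elements.
The power set contains all possible subsets.
|P(A)| = 2^|A| = 2^4 = 16

16


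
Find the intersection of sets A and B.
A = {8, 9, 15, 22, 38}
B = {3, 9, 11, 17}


Set A = {8, 9, 15, 22, 38}
Set B = {3, 9, 11, 17}
A ∩ B includes only elements in both sets.
Check each element of A against B:
8 ✗, 9 ✓, 15 ✗, 22 ✗, 38 ✗
A ∩ B = {9}

{9}


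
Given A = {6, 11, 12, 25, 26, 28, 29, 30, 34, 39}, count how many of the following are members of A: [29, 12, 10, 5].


Set A = {6, 11, 12, 25, 26, 28, 29, 30, 34, 39}
Candidates: [29, 12, 10, 5]
Check each candidate:
29 ∈ A, 12 ∈ A, 10 ∉ A, 5 ∉ A
Count of candidates in A: 2

2


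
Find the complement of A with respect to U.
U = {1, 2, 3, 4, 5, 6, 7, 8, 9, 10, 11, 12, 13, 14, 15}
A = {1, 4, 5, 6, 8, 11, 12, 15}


Universal set U = {1, 2, 3, 4, 5, 6, 7, 8, 9, 10, 11, 12, 13, 14, 15}
Set A = {1, 4, 5, 6, 8, 11, 12, 15}
A' = U \ A = elements in U but not in A
Checking each element of U:
1 (in A, exclude), 2 (not in A, include), 3 (not in A, include), 4 (in A, exclude), 5 (in A, exclude), 6 (in A, exclude), 7 (not in A, include), 8 (in A, exclude), 9 (not in A, include), 10 (not in A, include), 11 (in A, exclude), 12 (in A, exclude), 13 (not in A, include), 14 (not in A, include), 15 (in A, exclude)
A' = {2, 3, 7, 9, 10, 13, 14}

{2, 3, 7, 9, 10, 13, 14}


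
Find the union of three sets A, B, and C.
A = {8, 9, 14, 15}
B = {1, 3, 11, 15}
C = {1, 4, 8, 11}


Set A = {8, 9, 14, 15}
Set B = {1, 3, 11, 15}
Set C = {1, 4, 8, 11}
First, A ∪ B = {1, 3, 8, 9, 11, 14, 15}
Then, (A ∪ B) ∪ C = {1, 3, 4, 8, 9, 11, 14, 15}

{1, 3, 4, 8, 9, 11, 14, 15}


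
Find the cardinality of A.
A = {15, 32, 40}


Set A = {15, 32, 40}
Listing elements: 15, 32, 40
Counting: 3 elements
|A| = 3

3


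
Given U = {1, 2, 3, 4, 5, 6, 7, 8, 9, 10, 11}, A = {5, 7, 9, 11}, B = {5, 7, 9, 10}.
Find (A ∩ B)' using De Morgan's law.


U = {1, 2, 3, 4, 5, 6, 7, 8, 9, 10, 11}
A = {5, 7, 9, 11}, B = {5, 7, 9, 10}
A ∩ B = {5, 7, 9}
(A ∩ B)' = U \ (A ∩ B) = {1, 2, 3, 4, 6, 8, 10, 11}
Verification via A' ∪ B': A' = {1, 2, 3, 4, 6, 8, 10}, B' = {1, 2, 3, 4, 6, 8, 11}
A' ∪ B' = {1, 2, 3, 4, 6, 8, 10, 11} ✓

{1, 2, 3, 4, 6, 8, 10, 11}


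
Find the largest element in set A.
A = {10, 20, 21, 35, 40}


Set A = {10, 20, 21, 35, 40}
Elements in ascending order: 10, 20, 21, 35, 40
The largest element is 40.

40


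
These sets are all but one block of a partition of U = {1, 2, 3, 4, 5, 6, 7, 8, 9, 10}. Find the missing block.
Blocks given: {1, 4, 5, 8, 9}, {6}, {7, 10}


U = {1, 2, 3, 4, 5, 6, 7, 8, 9, 10}
Shown blocks: {1, 4, 5, 8, 9}, {6}, {7, 10}
A partition's blocks are pairwise disjoint and cover U, so the missing block = U \ (union of shown blocks).
Union of shown blocks: {1, 4, 5, 6, 7, 8, 9, 10}
Missing block = U \ (union) = {2, 3}

{2, 3}


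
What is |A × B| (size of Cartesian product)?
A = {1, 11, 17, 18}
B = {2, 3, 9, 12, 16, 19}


Set A = {1, 11, 17, 18} has 4 elements.
Set B = {2, 3, 9, 12, 16, 19} has 6 elements.
|A × B| = |A| × |B| = 4 × 6 = 24

24


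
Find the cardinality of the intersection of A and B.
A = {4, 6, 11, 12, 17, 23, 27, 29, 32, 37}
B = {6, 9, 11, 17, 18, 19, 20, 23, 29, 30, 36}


Set A = {4, 6, 11, 12, 17, 23, 27, 29, 32, 37}
Set B = {6, 9, 11, 17, 18, 19, 20, 23, 29, 30, 36}
A ∩ B = {6, 11, 17, 23, 29}
|A ∩ B| = 5

5


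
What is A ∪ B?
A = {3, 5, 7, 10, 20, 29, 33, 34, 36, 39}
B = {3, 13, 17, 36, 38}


Set A = {3, 5, 7, 10, 20, 29, 33, 34, 36, 39}
Set B = {3, 13, 17, 36, 38}
A ∪ B includes all elements in either set.
Elements from A: {3, 5, 7, 10, 20, 29, 33, 34, 36, 39}
Elements from B not already included: {13, 17, 38}
A ∪ B = {3, 5, 7, 10, 13, 17, 20, 29, 33, 34, 36, 38, 39}

{3, 5, 7, 10, 13, 17, 20, 29, 33, 34, 36, 38, 39}


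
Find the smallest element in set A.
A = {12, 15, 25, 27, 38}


Set A = {12, 15, 25, 27, 38}
Elements in ascending order: 12, 15, 25, 27, 38
The smallest element is 12.

12


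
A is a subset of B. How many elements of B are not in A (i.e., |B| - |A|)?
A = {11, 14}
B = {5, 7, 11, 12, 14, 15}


Set A = {11, 14}, |A| = 2
Set B = {5, 7, 11, 12, 14, 15}, |B| = 6
Since A ⊆ B: B \ A = {5, 7, 12, 15}
|B| - |A| = 6 - 2 = 4

4


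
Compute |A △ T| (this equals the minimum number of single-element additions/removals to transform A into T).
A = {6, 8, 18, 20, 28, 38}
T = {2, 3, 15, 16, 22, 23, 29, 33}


Set A = {6, 8, 18, 20, 28, 38}
Set T = {2, 3, 15, 16, 22, 23, 29, 33}
Elements to remove from A (in A, not in T): {6, 8, 18, 20, 28, 38} → 6 removals
Elements to add to A (in T, not in A): {2, 3, 15, 16, 22, 23, 29, 33} → 8 additions
Total edits = 6 + 8 = 14

14


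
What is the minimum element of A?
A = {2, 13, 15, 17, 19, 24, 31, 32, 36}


Set A = {2, 13, 15, 17, 19, 24, 31, 32, 36}
Elements in ascending order: 2, 13, 15, 17, 19, 24, 31, 32, 36
The smallest element is 2.

2


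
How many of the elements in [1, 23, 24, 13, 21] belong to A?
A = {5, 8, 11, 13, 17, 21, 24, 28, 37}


Set A = {5, 8, 11, 13, 17, 21, 24, 28, 37}
Candidates: [1, 23, 24, 13, 21]
Check each candidate:
1 ∉ A, 23 ∉ A, 24 ∈ A, 13 ∈ A, 21 ∈ A
Count of candidates in A: 3

3


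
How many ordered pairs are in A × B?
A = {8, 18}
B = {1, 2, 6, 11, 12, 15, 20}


Set A = {8, 18} has 2 elements.
Set B = {1, 2, 6, 11, 12, 15, 20} has 7 elements.
|A × B| = |A| × |B| = 2 × 7 = 14

14


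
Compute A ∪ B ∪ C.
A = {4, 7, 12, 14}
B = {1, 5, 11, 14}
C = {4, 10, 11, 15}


Set A = {4, 7, 12, 14}
Set B = {1, 5, 11, 14}
Set C = {4, 10, 11, 15}
First, A ∪ B = {1, 4, 5, 7, 11, 12, 14}
Then, (A ∪ B) ∪ C = {1, 4, 5, 7, 10, 11, 12, 14, 15}

{1, 4, 5, 7, 10, 11, 12, 14, 15}


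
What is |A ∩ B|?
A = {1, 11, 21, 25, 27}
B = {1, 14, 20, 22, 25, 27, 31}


Set A = {1, 11, 21, 25, 27}
Set B = {1, 14, 20, 22, 25, 27, 31}
A ∩ B = {1, 25, 27}
|A ∩ B| = 3

3


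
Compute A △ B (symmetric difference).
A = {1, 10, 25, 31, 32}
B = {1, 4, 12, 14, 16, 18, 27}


Set A = {1, 10, 25, 31, 32}
Set B = {1, 4, 12, 14, 16, 18, 27}
A △ B = (A \ B) ∪ (B \ A)
Elements in A but not B: {10, 25, 31, 32}
Elements in B but not A: {4, 12, 14, 16, 18, 27}
A △ B = {4, 10, 12, 14, 16, 18, 25, 27, 31, 32}

{4, 10, 12, 14, 16, 18, 25, 27, 31, 32}


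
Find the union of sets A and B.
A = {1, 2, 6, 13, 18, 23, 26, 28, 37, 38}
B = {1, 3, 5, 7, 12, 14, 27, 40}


Set A = {1, 2, 6, 13, 18, 23, 26, 28, 37, 38}
Set B = {1, 3, 5, 7, 12, 14, 27, 40}
A ∪ B includes all elements in either set.
Elements from A: {1, 2, 6, 13, 18, 23, 26, 28, 37, 38}
Elements from B not already included: {3, 5, 7, 12, 14, 27, 40}
A ∪ B = {1, 2, 3, 5, 6, 7, 12, 13, 14, 18, 23, 26, 27, 28, 37, 38, 40}

{1, 2, 3, 5, 6, 7, 12, 13, 14, 18, 23, 26, 27, 28, 37, 38, 40}


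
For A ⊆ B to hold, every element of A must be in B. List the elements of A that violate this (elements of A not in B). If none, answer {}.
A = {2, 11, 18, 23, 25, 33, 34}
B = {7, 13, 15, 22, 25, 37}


Set A = {2, 11, 18, 23, 25, 33, 34}
Set B = {7, 13, 15, 22, 25, 37}
Check each element of A against B:
2 ∉ B (include), 11 ∉ B (include), 18 ∉ B (include), 23 ∉ B (include), 25 ∈ B, 33 ∉ B (include), 34 ∉ B (include)
Elements of A not in B: {2, 11, 18, 23, 33, 34}

{2, 11, 18, 23, 33, 34}


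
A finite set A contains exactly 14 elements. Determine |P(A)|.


The set has 14 elements.
The power set contains all possible subsets.
|P(A)| = 2^|A| = 2^14 = 16384

16384


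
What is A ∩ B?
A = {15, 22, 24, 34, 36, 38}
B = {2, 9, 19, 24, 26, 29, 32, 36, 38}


Set A = {15, 22, 24, 34, 36, 38}
Set B = {2, 9, 19, 24, 26, 29, 32, 36, 38}
A ∩ B includes only elements in both sets.
Check each element of A against B:
15 ✗, 22 ✗, 24 ✓, 34 ✗, 36 ✓, 38 ✓
A ∩ B = {24, 36, 38}

{24, 36, 38}


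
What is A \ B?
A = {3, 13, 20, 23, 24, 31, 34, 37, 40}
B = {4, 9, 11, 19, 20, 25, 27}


Set A = {3, 13, 20, 23, 24, 31, 34, 37, 40}
Set B = {4, 9, 11, 19, 20, 25, 27}
A \ B includes elements in A that are not in B.
Check each element of A:
3 (not in B, keep), 13 (not in B, keep), 20 (in B, remove), 23 (not in B, keep), 24 (not in B, keep), 31 (not in B, keep), 34 (not in B, keep), 37 (not in B, keep), 40 (not in B, keep)
A \ B = {3, 13, 23, 24, 31, 34, 37, 40}

{3, 13, 23, 24, 31, 34, 37, 40}


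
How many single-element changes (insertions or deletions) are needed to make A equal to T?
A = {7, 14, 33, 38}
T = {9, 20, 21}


Set A = {7, 14, 33, 38}
Set T = {9, 20, 21}
Elements to remove from A (in A, not in T): {7, 14, 33, 38} → 4 removals
Elements to add to A (in T, not in A): {9, 20, 21} → 3 additions
Total edits = 4 + 3 = 7

7


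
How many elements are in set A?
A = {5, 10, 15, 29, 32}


Set A = {5, 10, 15, 29, 32}
Listing elements: 5, 10, 15, 29, 32
Counting: 5 elements
|A| = 5

5


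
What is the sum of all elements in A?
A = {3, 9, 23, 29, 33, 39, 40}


Set A = {3, 9, 23, 29, 33, 39, 40}
Sum = 3 + 9 + 23 + 29 + 33 + 39 + 40 = 176

176


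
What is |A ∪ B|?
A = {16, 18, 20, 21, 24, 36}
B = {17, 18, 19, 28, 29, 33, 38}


Set A = {16, 18, 20, 21, 24, 36}, |A| = 6
Set B = {17, 18, 19, 28, 29, 33, 38}, |B| = 7
A ∩ B = {18}, |A ∩ B| = 1
|A ∪ B| = |A| + |B| - |A ∩ B| = 6 + 7 - 1 = 12

12


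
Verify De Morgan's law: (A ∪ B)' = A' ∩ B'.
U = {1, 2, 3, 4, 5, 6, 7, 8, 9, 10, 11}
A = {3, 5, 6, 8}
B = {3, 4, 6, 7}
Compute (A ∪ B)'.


U = {1, 2, 3, 4, 5, 6, 7, 8, 9, 10, 11}
A = {3, 5, 6, 8}, B = {3, 4, 6, 7}
A ∪ B = {3, 4, 5, 6, 7, 8}
(A ∪ B)' = U \ (A ∪ B) = {1, 2, 9, 10, 11}
Verification via A' ∩ B': A' = {1, 2, 4, 7, 9, 10, 11}, B' = {1, 2, 5, 8, 9, 10, 11}
A' ∩ B' = {1, 2, 9, 10, 11} ✓

{1, 2, 9, 10, 11}


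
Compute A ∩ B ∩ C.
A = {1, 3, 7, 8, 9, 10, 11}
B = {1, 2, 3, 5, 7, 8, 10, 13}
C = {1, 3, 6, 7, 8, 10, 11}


Set A = {1, 3, 7, 8, 9, 10, 11}
Set B = {1, 2, 3, 5, 7, 8, 10, 13}
Set C = {1, 3, 6, 7, 8, 10, 11}
First, A ∩ B = {1, 3, 7, 8, 10}
Then, (A ∩ B) ∩ C = {1, 3, 7, 8, 10}

{1, 3, 7, 8, 10}


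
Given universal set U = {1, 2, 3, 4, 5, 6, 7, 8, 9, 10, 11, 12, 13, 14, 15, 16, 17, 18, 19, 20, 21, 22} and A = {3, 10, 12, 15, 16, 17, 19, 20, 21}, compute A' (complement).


Universal set U = {1, 2, 3, 4, 5, 6, 7, 8, 9, 10, 11, 12, 13, 14, 15, 16, 17, 18, 19, 20, 21, 22}
Set A = {3, 10, 12, 15, 16, 17, 19, 20, 21}
A' = U \ A = elements in U but not in A
Checking each element of U:
1 (not in A, include), 2 (not in A, include), 3 (in A, exclude), 4 (not in A, include), 5 (not in A, include), 6 (not in A, include), 7 (not in A, include), 8 (not in A, include), 9 (not in A, include), 10 (in A, exclude), 11 (not in A, include), 12 (in A, exclude), 13 (not in A, include), 14 (not in A, include), 15 (in A, exclude), 16 (in A, exclude), 17 (in A, exclude), 18 (not in A, include), 19 (in A, exclude), 20 (in A, exclude), 21 (in A, exclude), 22 (not in A, include)
A' = {1, 2, 4, 5, 6, 7, 8, 9, 11, 13, 14, 18, 22}

{1, 2, 4, 5, 6, 7, 8, 9, 11, 13, 14, 18, 22}


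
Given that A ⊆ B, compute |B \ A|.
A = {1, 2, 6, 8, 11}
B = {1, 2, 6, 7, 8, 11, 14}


Set A = {1, 2, 6, 8, 11}, |A| = 5
Set B = {1, 2, 6, 7, 8, 11, 14}, |B| = 7
Since A ⊆ B: B \ A = {7, 14}
|B| - |A| = 7 - 5 = 2

2


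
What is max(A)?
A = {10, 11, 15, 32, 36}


Set A = {10, 11, 15, 32, 36}
Elements in ascending order: 10, 11, 15, 32, 36
The largest element is 36.

36


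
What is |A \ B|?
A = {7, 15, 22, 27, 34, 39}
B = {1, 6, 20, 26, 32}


Set A = {7, 15, 22, 27, 34, 39}
Set B = {1, 6, 20, 26, 32}
A \ B = {7, 15, 22, 27, 34, 39}
|A \ B| = 6

6


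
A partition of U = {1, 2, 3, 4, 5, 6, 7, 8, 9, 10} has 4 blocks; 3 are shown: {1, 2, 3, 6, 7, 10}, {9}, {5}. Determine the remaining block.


U = {1, 2, 3, 4, 5, 6, 7, 8, 9, 10}
Shown blocks: {1, 2, 3, 6, 7, 10}, {9}, {5}
A partition's blocks are pairwise disjoint and cover U, so the missing block = U \ (union of shown blocks).
Union of shown blocks: {1, 2, 3, 5, 6, 7, 9, 10}
Missing block = U \ (union) = {4, 8}

{4, 8}


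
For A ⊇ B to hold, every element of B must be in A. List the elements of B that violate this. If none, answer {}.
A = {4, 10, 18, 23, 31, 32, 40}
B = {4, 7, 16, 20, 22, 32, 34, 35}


Set A = {4, 10, 18, 23, 31, 32, 40}
Set B = {4, 7, 16, 20, 22, 32, 34, 35}
Check each element of B against A:
4 ∈ A, 7 ∉ A (include), 16 ∉ A (include), 20 ∉ A (include), 22 ∉ A (include), 32 ∈ A, 34 ∉ A (include), 35 ∉ A (include)
Elements of B not in A: {7, 16, 20, 22, 34, 35}

{7, 16, 20, 22, 34, 35}


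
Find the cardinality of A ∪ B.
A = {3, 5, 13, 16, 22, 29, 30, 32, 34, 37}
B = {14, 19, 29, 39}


Set A = {3, 5, 13, 16, 22, 29, 30, 32, 34, 37}, |A| = 10
Set B = {14, 19, 29, 39}, |B| = 4
A ∩ B = {29}, |A ∩ B| = 1
|A ∪ B| = |A| + |B| - |A ∩ B| = 10 + 4 - 1 = 13

13


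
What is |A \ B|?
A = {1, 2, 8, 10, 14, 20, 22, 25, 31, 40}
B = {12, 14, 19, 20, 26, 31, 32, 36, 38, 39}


Set A = {1, 2, 8, 10, 14, 20, 22, 25, 31, 40}
Set B = {12, 14, 19, 20, 26, 31, 32, 36, 38, 39}
A \ B = {1, 2, 8, 10, 22, 25, 40}
|A \ B| = 7

7


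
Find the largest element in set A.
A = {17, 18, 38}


Set A = {17, 18, 38}
Elements in ascending order: 17, 18, 38
The largest element is 38.

38


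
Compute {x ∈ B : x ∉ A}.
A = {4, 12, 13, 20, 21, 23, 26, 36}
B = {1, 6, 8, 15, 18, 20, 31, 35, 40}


Set A = {4, 12, 13, 20, 21, 23, 26, 36}
Set B = {1, 6, 8, 15, 18, 20, 31, 35, 40}
Check each element of B against A:
1 ∉ A (include), 6 ∉ A (include), 8 ∉ A (include), 15 ∉ A (include), 18 ∉ A (include), 20 ∈ A, 31 ∉ A (include), 35 ∉ A (include), 40 ∉ A (include)
Elements of B not in A: {1, 6, 8, 15, 18, 31, 35, 40}

{1, 6, 8, 15, 18, 31, 35, 40}


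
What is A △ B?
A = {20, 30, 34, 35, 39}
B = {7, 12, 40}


Set A = {20, 30, 34, 35, 39}
Set B = {7, 12, 40}
A △ B = (A \ B) ∪ (B \ A)
Elements in A but not B: {20, 30, 34, 35, 39}
Elements in B but not A: {7, 12, 40}
A △ B = {7, 12, 20, 30, 34, 35, 39, 40}

{7, 12, 20, 30, 34, 35, 39, 40}


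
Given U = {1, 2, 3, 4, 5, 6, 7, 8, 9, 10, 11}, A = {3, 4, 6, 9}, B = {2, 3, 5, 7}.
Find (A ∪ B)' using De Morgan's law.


U = {1, 2, 3, 4, 5, 6, 7, 8, 9, 10, 11}
A = {3, 4, 6, 9}, B = {2, 3, 5, 7}
A ∪ B = {2, 3, 4, 5, 6, 7, 9}
(A ∪ B)' = U \ (A ∪ B) = {1, 8, 10, 11}
Verification via A' ∩ B': A' = {1, 2, 5, 7, 8, 10, 11}, B' = {1, 4, 6, 8, 9, 10, 11}
A' ∩ B' = {1, 8, 10, 11} ✓

{1, 8, 10, 11}


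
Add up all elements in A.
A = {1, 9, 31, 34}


Set A = {1, 9, 31, 34}
Sum = 1 + 9 + 31 + 34 = 75

75


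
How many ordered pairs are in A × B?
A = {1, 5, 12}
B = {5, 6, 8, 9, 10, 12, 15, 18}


Set A = {1, 5, 12} has 3 elements.
Set B = {5, 6, 8, 9, 10, 12, 15, 18} has 8 elements.
|A × B| = |A| × |B| = 3 × 8 = 24

24


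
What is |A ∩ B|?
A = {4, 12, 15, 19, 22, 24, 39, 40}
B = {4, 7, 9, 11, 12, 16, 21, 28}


Set A = {4, 12, 15, 19, 22, 24, 39, 40}
Set B = {4, 7, 9, 11, 12, 16, 21, 28}
A ∩ B = {4, 12}
|A ∩ B| = 2

2


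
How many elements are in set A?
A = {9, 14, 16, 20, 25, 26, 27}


Set A = {9, 14, 16, 20, 25, 26, 27}
Listing elements: 9, 14, 16, 20, 25, 26, 27
Counting: 7 elements
|A| = 7

7


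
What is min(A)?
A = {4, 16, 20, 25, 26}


Set A = {4, 16, 20, 25, 26}
Elements in ascending order: 4, 16, 20, 25, 26
The smallest element is 4.

4


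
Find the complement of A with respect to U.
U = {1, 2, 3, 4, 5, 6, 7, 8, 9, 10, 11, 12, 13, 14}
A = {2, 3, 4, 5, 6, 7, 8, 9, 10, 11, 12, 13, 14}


Universal set U = {1, 2, 3, 4, 5, 6, 7, 8, 9, 10, 11, 12, 13, 14}
Set A = {2, 3, 4, 5, 6, 7, 8, 9, 10, 11, 12, 13, 14}
A' = U \ A = elements in U but not in A
Checking each element of U:
1 (not in A, include), 2 (in A, exclude), 3 (in A, exclude), 4 (in A, exclude), 5 (in A, exclude), 6 (in A, exclude), 7 (in A, exclude), 8 (in A, exclude), 9 (in A, exclude), 10 (in A, exclude), 11 (in A, exclude), 12 (in A, exclude), 13 (in A, exclude), 14 (in A, exclude)
A' = {1}

{1}


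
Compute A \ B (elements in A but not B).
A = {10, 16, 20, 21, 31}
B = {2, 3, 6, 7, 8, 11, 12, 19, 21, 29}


Set A = {10, 16, 20, 21, 31}
Set B = {2, 3, 6, 7, 8, 11, 12, 19, 21, 29}
A \ B includes elements in A that are not in B.
Check each element of A:
10 (not in B, keep), 16 (not in B, keep), 20 (not in B, keep), 21 (in B, remove), 31 (not in B, keep)
A \ B = {10, 16, 20, 31}

{10, 16, 20, 31}


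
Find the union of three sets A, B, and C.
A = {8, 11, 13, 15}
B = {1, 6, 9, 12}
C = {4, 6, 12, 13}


Set A = {8, 11, 13, 15}
Set B = {1, 6, 9, 12}
Set C = {4, 6, 12, 13}
First, A ∪ B = {1, 6, 8, 9, 11, 12, 13, 15}
Then, (A ∪ B) ∪ C = {1, 4, 6, 8, 9, 11, 12, 13, 15}

{1, 4, 6, 8, 9, 11, 12, 13, 15}


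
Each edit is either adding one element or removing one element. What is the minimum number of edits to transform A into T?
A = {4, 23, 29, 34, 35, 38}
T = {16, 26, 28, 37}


Set A = {4, 23, 29, 34, 35, 38}
Set T = {16, 26, 28, 37}
Elements to remove from A (in A, not in T): {4, 23, 29, 34, 35, 38} → 6 removals
Elements to add to A (in T, not in A): {16, 26, 28, 37} → 4 additions
Total edits = 6 + 4 = 10

10


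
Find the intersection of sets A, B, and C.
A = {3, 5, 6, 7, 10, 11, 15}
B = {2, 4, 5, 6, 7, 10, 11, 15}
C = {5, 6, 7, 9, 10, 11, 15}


Set A = {3, 5, 6, 7, 10, 11, 15}
Set B = {2, 4, 5, 6, 7, 10, 11, 15}
Set C = {5, 6, 7, 9, 10, 11, 15}
First, A ∩ B = {5, 6, 7, 10, 11, 15}
Then, (A ∩ B) ∩ C = {5, 6, 7, 10, 11, 15}

{5, 6, 7, 10, 11, 15}


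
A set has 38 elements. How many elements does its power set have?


The set has 38 elements.
The power set contains all possible subsets.
|P(A)| = 2^|A| = 2^38 = 274877906944

274877906944


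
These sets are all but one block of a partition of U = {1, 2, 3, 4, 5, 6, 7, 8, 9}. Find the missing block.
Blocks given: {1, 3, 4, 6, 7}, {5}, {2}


U = {1, 2, 3, 4, 5, 6, 7, 8, 9}
Shown blocks: {1, 3, 4, 6, 7}, {5}, {2}
A partition's blocks are pairwise disjoint and cover U, so the missing block = U \ (union of shown blocks).
Union of shown blocks: {1, 2, 3, 4, 5, 6, 7}
Missing block = U \ (union) = {8, 9}

{8, 9}


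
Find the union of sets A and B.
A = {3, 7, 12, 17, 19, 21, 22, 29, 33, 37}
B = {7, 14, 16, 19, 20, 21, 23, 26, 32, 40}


Set A = {3, 7, 12, 17, 19, 21, 22, 29, 33, 37}
Set B = {7, 14, 16, 19, 20, 21, 23, 26, 32, 40}
A ∪ B includes all elements in either set.
Elements from A: {3, 7, 12, 17, 19, 21, 22, 29, 33, 37}
Elements from B not already included: {14, 16, 20, 23, 26, 32, 40}
A ∪ B = {3, 7, 12, 14, 16, 17, 19, 20, 21, 22, 23, 26, 29, 32, 33, 37, 40}

{3, 7, 12, 14, 16, 17, 19, 20, 21, 22, 23, 26, 29, 32, 33, 37, 40}


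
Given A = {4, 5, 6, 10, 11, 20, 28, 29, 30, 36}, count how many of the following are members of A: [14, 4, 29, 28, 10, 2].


Set A = {4, 5, 6, 10, 11, 20, 28, 29, 30, 36}
Candidates: [14, 4, 29, 28, 10, 2]
Check each candidate:
14 ∉ A, 4 ∈ A, 29 ∈ A, 28 ∈ A, 10 ∈ A, 2 ∉ A
Count of candidates in A: 4

4


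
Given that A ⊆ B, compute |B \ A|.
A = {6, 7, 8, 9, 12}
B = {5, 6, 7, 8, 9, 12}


Set A = {6, 7, 8, 9, 12}, |A| = 5
Set B = {5, 6, 7, 8, 9, 12}, |B| = 6
Since A ⊆ B: B \ A = {5}
|B| - |A| = 6 - 5 = 1

1


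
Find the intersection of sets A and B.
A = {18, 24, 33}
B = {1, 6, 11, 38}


Set A = {18, 24, 33}
Set B = {1, 6, 11, 38}
A ∩ B includes only elements in both sets.
Check each element of A against B:
18 ✗, 24 ✗, 33 ✗
A ∩ B = {}

{}


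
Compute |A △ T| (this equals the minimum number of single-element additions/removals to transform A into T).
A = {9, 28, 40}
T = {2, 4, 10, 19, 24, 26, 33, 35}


Set A = {9, 28, 40}
Set T = {2, 4, 10, 19, 24, 26, 33, 35}
Elements to remove from A (in A, not in T): {9, 28, 40} → 3 removals
Elements to add to A (in T, not in A): {2, 4, 10, 19, 24, 26, 33, 35} → 8 additions
Total edits = 3 + 8 = 11

11


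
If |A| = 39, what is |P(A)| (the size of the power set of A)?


The set has 39 elements.
The power set contains all possible subsets.
|P(A)| = 2^|A| = 2^39 = 549755813888

549755813888


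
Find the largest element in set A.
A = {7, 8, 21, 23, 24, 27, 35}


Set A = {7, 8, 21, 23, 24, 27, 35}
Elements in ascending order: 7, 8, 21, 23, 24, 27, 35
The largest element is 35.

35


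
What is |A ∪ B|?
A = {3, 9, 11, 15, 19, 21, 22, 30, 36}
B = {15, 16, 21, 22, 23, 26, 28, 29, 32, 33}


Set A = {3, 9, 11, 15, 19, 21, 22, 30, 36}, |A| = 9
Set B = {15, 16, 21, 22, 23, 26, 28, 29, 32, 33}, |B| = 10
A ∩ B = {15, 21, 22}, |A ∩ B| = 3
|A ∪ B| = |A| + |B| - |A ∩ B| = 9 + 10 - 3 = 16

16


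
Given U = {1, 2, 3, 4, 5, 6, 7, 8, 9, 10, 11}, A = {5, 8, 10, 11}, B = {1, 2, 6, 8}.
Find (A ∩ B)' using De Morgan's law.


U = {1, 2, 3, 4, 5, 6, 7, 8, 9, 10, 11}
A = {5, 8, 10, 11}, B = {1, 2, 6, 8}
A ∩ B = {8}
(A ∩ B)' = U \ (A ∩ B) = {1, 2, 3, 4, 5, 6, 7, 9, 10, 11}
Verification via A' ∪ B': A' = {1, 2, 3, 4, 6, 7, 9}, B' = {3, 4, 5, 7, 9, 10, 11}
A' ∪ B' = {1, 2, 3, 4, 5, 6, 7, 9, 10, 11} ✓

{1, 2, 3, 4, 5, 6, 7, 9, 10, 11}


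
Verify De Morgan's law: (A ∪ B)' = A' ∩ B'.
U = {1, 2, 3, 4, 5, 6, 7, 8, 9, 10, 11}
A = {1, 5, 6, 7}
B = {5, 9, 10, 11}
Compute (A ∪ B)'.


U = {1, 2, 3, 4, 5, 6, 7, 8, 9, 10, 11}
A = {1, 5, 6, 7}, B = {5, 9, 10, 11}
A ∪ B = {1, 5, 6, 7, 9, 10, 11}
(A ∪ B)' = U \ (A ∪ B) = {2, 3, 4, 8}
Verification via A' ∩ B': A' = {2, 3, 4, 8, 9, 10, 11}, B' = {1, 2, 3, 4, 6, 7, 8}
A' ∩ B' = {2, 3, 4, 8} ✓

{2, 3, 4, 8}


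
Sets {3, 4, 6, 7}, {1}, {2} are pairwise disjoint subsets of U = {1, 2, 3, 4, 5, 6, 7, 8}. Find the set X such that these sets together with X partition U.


U = {1, 2, 3, 4, 5, 6, 7, 8}
Shown blocks: {3, 4, 6, 7}, {1}, {2}
A partition's blocks are pairwise disjoint and cover U, so the missing block = U \ (union of shown blocks).
Union of shown blocks: {1, 2, 3, 4, 6, 7}
Missing block = U \ (union) = {5, 8}

{5, 8}


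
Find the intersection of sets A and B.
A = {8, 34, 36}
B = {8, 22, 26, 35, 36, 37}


Set A = {8, 34, 36}
Set B = {8, 22, 26, 35, 36, 37}
A ∩ B includes only elements in both sets.
Check each element of A against B:
8 ✓, 34 ✗, 36 ✓
A ∩ B = {8, 36}

{8, 36}


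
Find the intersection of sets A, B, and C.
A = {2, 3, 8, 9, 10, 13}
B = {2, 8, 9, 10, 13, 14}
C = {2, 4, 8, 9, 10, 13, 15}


Set A = {2, 3, 8, 9, 10, 13}
Set B = {2, 8, 9, 10, 13, 14}
Set C = {2, 4, 8, 9, 10, 13, 15}
First, A ∩ B = {2, 8, 9, 10, 13}
Then, (A ∩ B) ∩ C = {2, 8, 9, 10, 13}

{2, 8, 9, 10, 13}


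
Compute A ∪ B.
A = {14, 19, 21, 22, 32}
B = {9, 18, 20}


Set A = {14, 19, 21, 22, 32}
Set B = {9, 18, 20}
A ∪ B includes all elements in either set.
Elements from A: {14, 19, 21, 22, 32}
Elements from B not already included: {9, 18, 20}
A ∪ B = {9, 14, 18, 19, 20, 21, 22, 32}

{9, 14, 18, 19, 20, 21, 22, 32}


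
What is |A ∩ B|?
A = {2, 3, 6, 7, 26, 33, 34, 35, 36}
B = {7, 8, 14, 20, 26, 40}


Set A = {2, 3, 6, 7, 26, 33, 34, 35, 36}
Set B = {7, 8, 14, 20, 26, 40}
A ∩ B = {7, 26}
|A ∩ B| = 2

2


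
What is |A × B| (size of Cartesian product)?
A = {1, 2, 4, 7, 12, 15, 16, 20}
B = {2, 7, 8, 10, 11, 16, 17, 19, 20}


Set A = {1, 2, 4, 7, 12, 15, 16, 20} has 8 elements.
Set B = {2, 7, 8, 10, 11, 16, 17, 19, 20} has 9 elements.
|A × B| = |A| × |B| = 8 × 9 = 72

72


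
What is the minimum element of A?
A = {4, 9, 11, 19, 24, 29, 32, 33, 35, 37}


Set A = {4, 9, 11, 19, 24, 29, 32, 33, 35, 37}
Elements in ascending order: 4, 9, 11, 19, 24, 29, 32, 33, 35, 37
The smallest element is 4.

4


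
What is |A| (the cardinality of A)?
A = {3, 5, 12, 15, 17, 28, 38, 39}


Set A = {3, 5, 12, 15, 17, 28, 38, 39}
Listing elements: 3, 5, 12, 15, 17, 28, 38, 39
Counting: 8 elements
|A| = 8

8


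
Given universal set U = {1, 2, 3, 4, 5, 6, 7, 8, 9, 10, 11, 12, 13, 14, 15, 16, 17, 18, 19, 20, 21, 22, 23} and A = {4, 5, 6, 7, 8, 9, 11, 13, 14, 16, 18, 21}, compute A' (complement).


Universal set U = {1, 2, 3, 4, 5, 6, 7, 8, 9, 10, 11, 12, 13, 14, 15, 16, 17, 18, 19, 20, 21, 22, 23}
Set A = {4, 5, 6, 7, 8, 9, 11, 13, 14, 16, 18, 21}
A' = U \ A = elements in U but not in A
Checking each element of U:
1 (not in A, include), 2 (not in A, include), 3 (not in A, include), 4 (in A, exclude), 5 (in A, exclude), 6 (in A, exclude), 7 (in A, exclude), 8 (in A, exclude), 9 (in A, exclude), 10 (not in A, include), 11 (in A, exclude), 12 (not in A, include), 13 (in A, exclude), 14 (in A, exclude), 15 (not in A, include), 16 (in A, exclude), 17 (not in A, include), 18 (in A, exclude), 19 (not in A, include), 20 (not in A, include), 21 (in A, exclude), 22 (not in A, include), 23 (not in A, include)
A' = {1, 2, 3, 10, 12, 15, 17, 19, 20, 22, 23}

{1, 2, 3, 10, 12, 15, 17, 19, 20, 22, 23}
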